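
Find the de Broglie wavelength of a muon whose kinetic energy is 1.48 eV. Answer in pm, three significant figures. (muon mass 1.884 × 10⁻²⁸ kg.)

λ = 70.1 pm

KE = 1.48 eV = 2.371 × 10⁻¹⁹ J.
p = √(2mKE) = √(2 × 1.884 × 10⁻²⁸ × 2.371 × 10⁻¹⁹) = 9.452 × 10⁻²⁴ kg·m/s.
λ = h/p = 6.626 × 10⁻³⁴ / 9.452 × 10⁻²⁴ = 7.01 × 10⁻¹¹ m = 70.1 pm.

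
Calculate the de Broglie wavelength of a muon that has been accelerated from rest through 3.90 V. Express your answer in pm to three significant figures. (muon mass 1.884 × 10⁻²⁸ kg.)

λ = 43.2 pm

KE = eV = 1.602 × 10⁻¹⁹ × 3.900 = 6.248 × 10⁻¹⁹ J.
p = √(2mKE) = √(2 × 1.884 × 10⁻²⁸ × 6.248 × 10⁻¹⁹) = 1.534 × 10⁻²³ kg·m/s.
λ = h/p = 6.626 × 10⁻³⁴ / 1.534 × 10⁻²³ = 4.32 × 10⁻¹¹ m = 43.2 pm.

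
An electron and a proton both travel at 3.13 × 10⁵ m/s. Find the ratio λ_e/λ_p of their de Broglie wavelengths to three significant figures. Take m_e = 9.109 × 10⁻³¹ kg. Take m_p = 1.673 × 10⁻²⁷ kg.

λ_e/λ_p = 1840

At fixed v, p = mv so λ = h/(mv) ∝ 1/m.
λ_e/λ_p = m_p/m_e = 1.673 × 10⁻²⁷/9.109 × 10⁻³¹ = 1840.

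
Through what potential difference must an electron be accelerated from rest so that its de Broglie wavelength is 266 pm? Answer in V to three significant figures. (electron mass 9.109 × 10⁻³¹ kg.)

V = 21.3 V

p = h/λ = 6.626 × 10⁻³⁴ / 2.660 × 10⁻¹⁰ = 2.491 × 10⁻²⁴ kg·m/s.
KE = p²/(2m) = 3.406 × 10⁻¹⁸ J.
V = KE/e = 3.406 × 10⁻¹⁸ / (1.602 × 10⁻¹⁹) = 21.3 V.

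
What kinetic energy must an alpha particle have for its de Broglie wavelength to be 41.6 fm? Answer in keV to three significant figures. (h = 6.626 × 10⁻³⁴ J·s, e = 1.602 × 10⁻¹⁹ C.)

p = h/λ = 6.626 × 10⁻³⁴ / 4.160 × 10⁻¹⁴ = 1.593 × 10⁻²⁰ kg·m/s.
KE = p²/(2m) = (1.593 × 10⁻²⁰)² / (2 × 6.645 × 10⁻²⁷) = 1.909 × 10⁻¹⁴ J = 119 keV.

KE = 119 keV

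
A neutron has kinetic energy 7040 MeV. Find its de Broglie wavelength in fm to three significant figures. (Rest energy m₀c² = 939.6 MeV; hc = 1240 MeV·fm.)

λ = 0.156 fm

Total energy E = KE + m₀c² = 7040 + 939.6 = 7979.6 MeV.
(pc)² = E² − (m₀c²)² = (7979.6)² − (939.6)² = 6.279 × 10⁷ MeV², so pc = 7924 MeV.
λ = hc/(pc) = 1240 MeV·fm / 7924 MeV = 0.156 fm.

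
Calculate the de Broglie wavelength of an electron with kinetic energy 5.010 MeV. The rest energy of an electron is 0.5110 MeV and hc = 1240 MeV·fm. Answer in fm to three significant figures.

λ = 226 fm

Total energy E = KE + m₀c² = 5.010 + 0.5110 = 5.5210 MeV.
(pc)² = E² − (m₀c²)² = (5.5210)² − (0.5110)² = 30.22 MeV², so pc = 5.497 MeV.
λ = hc/(pc) = 1240 MeV·fm / 5.497 MeV = 226 fm.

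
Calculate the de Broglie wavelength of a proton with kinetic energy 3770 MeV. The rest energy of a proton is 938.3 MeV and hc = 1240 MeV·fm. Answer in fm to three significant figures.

Total energy E = KE + m₀c² = 3770 + 938.3 = 4708.3 MeV.
(pc)² = E² − (m₀c²)² = (4708.3)² − (938.3)² = 2.129 × 10⁷ MeV², so pc = 4614 MeV.
λ = hc/(pc) = 1240 MeV·fm / 4614 MeV = 0.269 fm.

λ = 0.269 fm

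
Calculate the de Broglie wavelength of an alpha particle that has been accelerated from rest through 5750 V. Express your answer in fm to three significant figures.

λ = 134 fm

KE = 2eV = 2 × 1.602 × 10⁻¹⁹ × 5750 = 1.842 × 10⁻¹⁵ J.
p = √(2mKE) = √(2 × 6.645 × 10⁻²⁷ × 1.842 × 10⁻¹⁵) = 4.948 × 10⁻²¹ kg·m/s.
λ = h/p = 6.626 × 10⁻³⁴ / 4.948 × 10⁻²¹ = 1.34 × 10⁻¹³ m = 134 fm.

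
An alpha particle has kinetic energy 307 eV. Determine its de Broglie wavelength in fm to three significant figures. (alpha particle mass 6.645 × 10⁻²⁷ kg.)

KE = 307 eV = 4.918 × 10⁻¹⁷ J.
p = √(2mKE) = √(2 × 6.645 × 10⁻²⁷ × 4.918 × 10⁻¹⁷) = 8.085 × 10⁻²² kg·m/s.
λ = h/p = 6.626 × 10⁻³⁴ / 8.085 × 10⁻²² = 8.20 × 10⁻¹³ m = 820 fm.

λ = 820 fm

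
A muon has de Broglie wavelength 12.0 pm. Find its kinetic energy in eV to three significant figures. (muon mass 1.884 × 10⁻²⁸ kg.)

KE = 50.5 eV

p = h/λ = 6.626 × 10⁻³⁴ / 1.200 × 10⁻¹¹ = 5.522 × 10⁻²³ kg·m/s.
KE = p²/(2m) = (5.522 × 10⁻²³)² / (2 × 1.884 × 10⁻²⁸) = 8.092 × 10⁻¹⁸ J = 50.5 eV.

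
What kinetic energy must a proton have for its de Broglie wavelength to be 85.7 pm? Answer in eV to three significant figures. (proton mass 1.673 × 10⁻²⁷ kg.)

KE = 0.112 eV

p = h/λ = 6.626 × 10⁻³⁴ / 8.570 × 10⁻¹¹ = 7.732 × 10⁻²⁴ kg·m/s.
KE = p²/(2m) = (7.732 × 10⁻²⁴)² / (2 × 1.673 × 10⁻²⁷) = 1.787 × 10⁻²⁰ J = 0.112 eV.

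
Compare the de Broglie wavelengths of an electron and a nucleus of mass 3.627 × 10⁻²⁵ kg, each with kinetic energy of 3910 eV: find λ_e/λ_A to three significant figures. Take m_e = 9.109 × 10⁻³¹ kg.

λ_e/λ_A = 631

At fixed KE, p = √(2mKE) so λ = h/p ∝ 1/√m.
λ_e/λ_A = √(m_A/m_e) = √(3.627 × 10⁻²⁵/9.109 × 10⁻³¹) = √(3.982 × 10⁵) = 631.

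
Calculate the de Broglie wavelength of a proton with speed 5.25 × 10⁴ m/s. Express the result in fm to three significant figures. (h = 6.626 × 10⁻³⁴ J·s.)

p = mv = 1.673 × 10⁻²⁷ × 5.25 × 10⁴ = 8.783 × 10⁻²³ kg·m/s.
λ = h/p = 6.626 × 10⁻³⁴ / 8.783 × 10⁻²³ = 7.54 × 10⁻¹² m = 7540 fm.

λ = 7540 fm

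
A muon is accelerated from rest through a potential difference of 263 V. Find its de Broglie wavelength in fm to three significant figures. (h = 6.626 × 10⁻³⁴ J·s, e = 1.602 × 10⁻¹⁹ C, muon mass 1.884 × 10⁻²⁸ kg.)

λ = 5260 fm

KE = eV = 1.602 × 10⁻¹⁹ × 263.0 = 4.213 × 10⁻¹⁷ J.
p = √(2mKE) = √(2 × 1.884 × 10⁻²⁸ × 4.213 × 10⁻¹⁷) = 1.260 × 10⁻²² kg·m/s.
λ = h/p = 6.626 × 10⁻³⁴ / 1.260 × 10⁻²² = 5.26 × 10⁻¹² m = 5260 fm.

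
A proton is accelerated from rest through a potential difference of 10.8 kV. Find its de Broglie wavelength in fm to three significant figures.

KE = eV = 1.602 × 10⁻¹⁹ × 1.080 × 10⁴ = 1.730 × 10⁻¹⁵ J.
p = √(2mKE) = √(2 × 1.673 × 10⁻²⁷ × 1.730 × 10⁻¹⁵) = 2.406 × 10⁻²¹ kg·m/s.
λ = h/p = 6.626 × 10⁻³⁴ / 2.406 × 10⁻²¹ = 2.75 × 10⁻¹³ m = 275 fm.

λ = 275 fm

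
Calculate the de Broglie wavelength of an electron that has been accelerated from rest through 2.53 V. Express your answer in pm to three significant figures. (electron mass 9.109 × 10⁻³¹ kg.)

KE = eV = 1.602 × 10⁻¹⁹ × 2.530 = 4.053 × 10⁻¹⁹ J.
p = √(2mKE) = √(2 × 9.109 × 10⁻³¹ × 4.053 × 10⁻¹⁹) = 8.593 × 10⁻²⁵ kg·m/s.
λ = h/p = 6.626 × 10⁻³⁴ / 8.593 × 10⁻²⁵ = 7.71 × 10⁻¹⁰ m = 771 pm.

λ = 771 pm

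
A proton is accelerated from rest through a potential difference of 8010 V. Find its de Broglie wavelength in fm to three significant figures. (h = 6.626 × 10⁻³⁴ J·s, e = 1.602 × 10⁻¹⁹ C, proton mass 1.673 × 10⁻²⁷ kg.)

λ = 320 fm

KE = eV = 1.602 × 10⁻¹⁹ × 8010 = 1.283 × 10⁻¹⁵ J.
p = √(2mKE) = √(2 × 1.673 × 10⁻²⁷ × 1.283 × 10⁻¹⁵) = 2.072 × 10⁻²¹ kg·m/s.
λ = h/p = 6.626 × 10⁻³⁴ / 2.072 × 10⁻²¹ = 3.20 × 10⁻¹³ m = 320 fm.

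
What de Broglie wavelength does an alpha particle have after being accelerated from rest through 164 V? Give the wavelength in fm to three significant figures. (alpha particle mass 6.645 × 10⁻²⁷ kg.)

KE = 2eV = 2 × 1.602 × 10⁻¹⁹ × 164.0 = 5.255 × 10⁻¹⁷ J.
p = √(2mKE) = √(2 × 6.645 × 10⁻²⁷ × 5.255 × 10⁻¹⁷) = 8.357 × 10⁻²² kg·m/s.
λ = h/p = 6.626 × 10⁻³⁴ / 8.357 × 10⁻²² = 7.93 × 10⁻¹³ m = 793 fm.

λ = 793 fm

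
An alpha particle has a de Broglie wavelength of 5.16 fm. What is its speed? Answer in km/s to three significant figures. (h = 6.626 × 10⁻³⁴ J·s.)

p = h/λ = 6.626 × 10⁻³⁴ / 5.160 × 10⁻¹⁵ = 1.284 × 10⁻¹⁹ kg·m/s.
v = p/m = 1.284 × 10⁻¹⁹ / 6.645 × 10⁻²⁷ = 1.93 × 10⁷ m/s = 1.93 × 10⁴ km/s.

v = 1.93 × 10⁴ km/s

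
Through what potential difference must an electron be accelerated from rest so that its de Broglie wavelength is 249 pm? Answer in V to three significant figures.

V = 24.3 V

p = h/λ = 6.626 × 10⁻³⁴ / 2.490 × 10⁻¹⁰ = 2.661 × 10⁻²⁴ kg·m/s.
KE = p²/(2m) = 3.887 × 10⁻¹⁸ J.
V = KE/e = 3.887 × 10⁻¹⁸ / (1.602 × 10⁻¹⁹) = 24.3 V.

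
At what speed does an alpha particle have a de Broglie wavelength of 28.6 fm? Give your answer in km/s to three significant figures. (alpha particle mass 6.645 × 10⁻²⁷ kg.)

p = h/λ = 6.626 × 10⁻³⁴ / 2.860 × 10⁻¹⁴ = 2.317 × 10⁻²⁰ kg·m/s.
v = p/m = 2.317 × 10⁻²⁰ / 6.645 × 10⁻²⁷ = 3.49 × 10⁶ m/s = 3490 km/s.

v = 3490 km/s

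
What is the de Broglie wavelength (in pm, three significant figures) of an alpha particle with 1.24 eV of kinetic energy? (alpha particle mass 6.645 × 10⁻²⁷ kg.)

λ = 12.9 pm

KE = 1.24 eV = 1.986 × 10⁻¹⁹ J.
p = √(2mKE) = √(2 × 6.645 × 10⁻²⁷ × 1.986 × 10⁻¹⁹) = 5.138 × 10⁻²³ kg·m/s.
λ = h/p = 6.626 × 10⁻³⁴ / 5.138 × 10⁻²³ = 1.29 × 10⁻¹¹ m = 12.9 pm.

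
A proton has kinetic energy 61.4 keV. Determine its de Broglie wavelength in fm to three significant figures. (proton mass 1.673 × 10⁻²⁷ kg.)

KE = 61.4 keV = 9.836 × 10⁻¹⁵ J.
p = √(2mKE) = √(2 × 1.673 × 10⁻²⁷ × 9.836 × 10⁻¹⁵) = 5.737 × 10⁻²¹ kg·m/s.
λ = h/p = 6.626 × 10⁻³⁴ / 5.737 × 10⁻²¹ = 1.15 × 10⁻¹³ m = 115 fm.

λ = 115 fm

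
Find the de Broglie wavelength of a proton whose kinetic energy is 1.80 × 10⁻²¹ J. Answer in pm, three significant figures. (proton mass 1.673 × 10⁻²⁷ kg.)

λ = 270 pm

p = √(2mKE) = √(2 × 1.673 × 10⁻²⁷ × 1.800 × 10⁻²¹) = 2.454 × 10⁻²⁴ kg·m/s.
λ = h/p = 6.626 × 10⁻³⁴ / 2.454 × 10⁻²⁴ = 2.70 × 10⁻¹⁰ m = 270 pm.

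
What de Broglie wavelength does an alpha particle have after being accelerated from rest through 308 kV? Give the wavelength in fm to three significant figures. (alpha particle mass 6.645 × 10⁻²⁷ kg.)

λ = 18.3 fm

KE = 2eV = 2 × 1.602 × 10⁻¹⁹ × 3.080 × 10⁵ = 9.868 × 10⁻¹⁴ J.
p = √(2mKE) = √(2 × 6.645 × 10⁻²⁷ × 9.868 × 10⁻¹⁴) = 3.621 × 10⁻²⁰ kg·m/s.
λ = h/p = 6.626 × 10⁻³⁴ / 3.621 × 10⁻²⁰ = 1.83 × 10⁻¹⁴ m = 18.3 fm.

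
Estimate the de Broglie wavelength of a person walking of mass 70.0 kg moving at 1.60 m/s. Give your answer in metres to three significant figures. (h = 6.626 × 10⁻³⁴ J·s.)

p = mv = 70.0 × 1.60 = 1.120 × 10² kg·m/s.
λ = h/p = 6.626 × 10⁻³⁴ / 1.120 × 10² = 5.92 × 10⁻³⁶ m.

λ = 5.92 × 10⁻³⁶ m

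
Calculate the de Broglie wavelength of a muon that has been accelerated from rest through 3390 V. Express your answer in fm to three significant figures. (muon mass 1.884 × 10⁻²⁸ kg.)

λ = 1460 fm

KE = eV = 1.602 × 10⁻¹⁹ × 3390 = 5.431 × 10⁻¹⁶ J.
p = √(2mKE) = √(2 × 1.884 × 10⁻²⁸ × 5.431 × 10⁻¹⁶) = 4.524 × 10⁻²² kg·m/s.
λ = h/p = 6.626 × 10⁻³⁴ / 4.524 × 10⁻²² = 1.46 × 10⁻¹² m = 1460 fm.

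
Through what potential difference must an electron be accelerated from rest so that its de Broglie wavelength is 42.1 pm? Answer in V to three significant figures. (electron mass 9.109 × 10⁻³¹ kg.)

V = 849 V

p = h/λ = 6.626 × 10⁻³⁴ / 4.210 × 10⁻¹¹ = 1.574 × 10⁻²³ kg·m/s.
KE = p²/(2m) = 1.360 × 10⁻¹⁶ J.
V = KE/e = 1.360 × 10⁻¹⁶ / (1.602 × 10⁻¹⁹) = 849 V.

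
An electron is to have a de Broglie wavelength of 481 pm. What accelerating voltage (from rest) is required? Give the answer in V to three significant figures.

V = 6.50 V

p = h/λ = 6.626 × 10⁻³⁴ / 4.810 × 10⁻¹⁰ = 1.378 × 10⁻²⁴ kg·m/s.
KE = p²/(2m) = 1.042 × 10⁻¹⁸ J.
V = KE/e = 1.042 × 10⁻¹⁸ / (1.602 × 10⁻¹⁹) = 6.50 V.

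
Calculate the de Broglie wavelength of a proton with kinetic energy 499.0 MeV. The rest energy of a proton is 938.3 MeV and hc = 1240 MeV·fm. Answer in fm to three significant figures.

λ = 1.14 fm

Total energy E = KE + m₀c² = 499.0 + 938.3 = 1437.3 MeV.
(pc)² = E² − (m₀c²)² = (1437.3)² − (938.3)² = 1.185 × 10⁶ MeV², so pc = 1089 MeV.
λ = hc/(pc) = 1240 MeV·fm / 1089 MeV = 1.14 fm.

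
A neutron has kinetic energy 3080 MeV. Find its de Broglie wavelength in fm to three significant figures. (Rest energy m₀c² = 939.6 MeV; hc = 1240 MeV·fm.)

Total energy E = KE + m₀c² = 3080 + 939.6 = 4019.6 MeV.
(pc)² = E² − (m₀c²)² = (4019.6)² − (939.6)² = 1.527 × 10⁷ MeV², so pc = 3908 MeV.
λ = hc/(pc) = 1240 MeV·fm / 3908 MeV = 0.317 fm.

λ = 0.317 fm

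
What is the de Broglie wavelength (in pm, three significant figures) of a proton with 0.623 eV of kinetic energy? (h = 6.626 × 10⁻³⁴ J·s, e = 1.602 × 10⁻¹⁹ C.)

λ = 36.3 pm

KE = 0.623 eV = 9.980 × 10⁻²⁰ J.
p = √(2mKE) = √(2 × 1.673 × 10⁻²⁷ × 9.980 × 10⁻²⁰) = 1.827 × 10⁻²³ kg·m/s.
λ = h/p = 6.626 × 10⁻³⁴ / 1.827 × 10⁻²³ = 3.63 × 10⁻¹¹ m = 36.3 pm.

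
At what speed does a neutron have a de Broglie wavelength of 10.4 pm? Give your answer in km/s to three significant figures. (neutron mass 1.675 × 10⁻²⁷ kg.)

p = h/λ = 6.626 × 10⁻³⁴ / 1.040 × 10⁻¹¹ = 6.371 × 10⁻²³ kg·m/s.
v = p/m = 6.371 × 10⁻²³ / 1.675 × 10⁻²⁷ = 3.80 × 10⁴ m/s = 38.0 km/s.

v = 38.0 km/s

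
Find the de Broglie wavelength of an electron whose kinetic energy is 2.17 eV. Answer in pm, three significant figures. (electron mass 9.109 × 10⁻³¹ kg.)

KE = 2.17 eV = 3.476 × 10⁻¹⁹ J.
p = √(2mKE) = √(2 × 9.109 × 10⁻³¹ × 3.476 × 10⁻¹⁹) = 7.958 × 10⁻²⁵ kg·m/s.
λ = h/p = 6.626 × 10⁻³⁴ / 7.958 × 10⁻²⁵ = 8.33 × 10⁻¹⁰ m = 833 pm.

λ = 833 pm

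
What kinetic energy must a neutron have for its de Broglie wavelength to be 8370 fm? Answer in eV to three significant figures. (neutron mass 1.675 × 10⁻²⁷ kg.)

KE = 11.7 eV

p = h/λ = 6.626 × 10⁻³⁴ / 8.370 × 10⁻¹² = 7.916 × 10⁻²³ kg·m/s.
KE = p²/(2m) = (7.916 × 10⁻²³)² / (2 × 1.675 × 10⁻²⁷) = 1.871 × 10⁻¹⁸ J = 11.7 eV.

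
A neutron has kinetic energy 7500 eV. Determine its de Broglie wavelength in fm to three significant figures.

λ = 330 fm

KE = 7500 eV = 1.201 × 10⁻¹⁵ J.
p = √(2mKE) = √(2 × 1.675 × 10⁻²⁷ × 1.201 × 10⁻¹⁵) = 2.006 × 10⁻²¹ kg·m/s.
λ = h/p = 6.626 × 10⁻³⁴ / 2.006 × 10⁻²¹ = 3.30 × 10⁻¹³ m = 330 fm.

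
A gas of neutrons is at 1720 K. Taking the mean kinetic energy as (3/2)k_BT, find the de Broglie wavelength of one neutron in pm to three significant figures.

λ = 60.6 pm

KE = (3/2)k_BT = 1.5 × 1.381 × 10⁻²³ × 1720 = 3.563 × 10⁻²⁰ J.
p = √(2mKE) = √(2 × 1.675 × 10⁻²⁷ × 3.563 × 10⁻²⁰) = 1.093 × 10⁻²³ kg·m/s.
λ = h/p = 6.06 × 10⁻¹¹ m = 60.6 pm.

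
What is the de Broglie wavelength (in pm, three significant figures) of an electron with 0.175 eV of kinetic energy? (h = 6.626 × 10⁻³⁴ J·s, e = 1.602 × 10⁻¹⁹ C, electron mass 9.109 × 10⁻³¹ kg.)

λ = 2930 pm

KE = 0.175 eV = 2.803 × 10⁻²⁰ J.
p = √(2mKE) = √(2 × 9.109 × 10⁻³¹ × 2.803 × 10⁻²⁰) = 2.260 × 10⁻²⁵ kg·m/s.
λ = h/p = 6.626 × 10⁻³⁴ / 2.260 × 10⁻²⁵ = 2.93 × 10⁻⁹ m = 2930 pm.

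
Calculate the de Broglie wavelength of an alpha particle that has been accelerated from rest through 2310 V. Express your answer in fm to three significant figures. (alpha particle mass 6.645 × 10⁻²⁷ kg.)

λ = 211 fm

KE = 2eV = 2 × 1.602 × 10⁻¹⁹ × 2310 = 7.401 × 10⁻¹⁶ J.
p = √(2mKE) = √(2 × 6.645 × 10⁻²⁷ × 7.401 × 10⁻¹⁶) = 3.136 × 10⁻²¹ kg·m/s.
λ = h/p = 6.626 × 10⁻³⁴ / 3.136 × 10⁻²¹ = 2.11 × 10⁻¹³ m = 211 fm.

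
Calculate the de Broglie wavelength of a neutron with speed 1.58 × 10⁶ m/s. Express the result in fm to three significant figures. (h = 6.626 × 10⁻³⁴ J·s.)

λ = 250 fm

p = mv = 1.675 × 10⁻²⁷ × 1.58 × 10⁶ = 2.646 × 10⁻²¹ kg·m/s.
λ = h/p = 6.626 × 10⁻³⁴ / 2.646 × 10⁻²¹ = 2.50 × 10⁻¹³ m = 250 fm.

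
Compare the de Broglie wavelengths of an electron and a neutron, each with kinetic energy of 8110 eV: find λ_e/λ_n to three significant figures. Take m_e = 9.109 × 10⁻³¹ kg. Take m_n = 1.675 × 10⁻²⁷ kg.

λ_e/λ_n = 42.9

At fixed KE, p = √(2mKE) so λ = h/p ∝ 1/√m.
λ_e/λ_n = √(m_n/m_e) = √(1.675 × 10⁻²⁷/9.109 × 10⁻³¹) = √(1839) = 42.9.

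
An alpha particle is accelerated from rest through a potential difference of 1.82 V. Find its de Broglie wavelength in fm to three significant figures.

KE = 2eV = 2 × 1.602 × 10⁻¹⁹ × 1.820 = 5.831 × 10⁻¹⁹ J.
p = √(2mKE) = √(2 × 6.645 × 10⁻²⁷ × 5.831 × 10⁻¹⁹) = 8.803 × 10⁻²³ kg·m/s.
λ = h/p = 6.626 × 10⁻³⁴ / 8.803 × 10⁻²³ = 7.53 × 10⁻¹² m = 7530 fm.

λ = 7530 fm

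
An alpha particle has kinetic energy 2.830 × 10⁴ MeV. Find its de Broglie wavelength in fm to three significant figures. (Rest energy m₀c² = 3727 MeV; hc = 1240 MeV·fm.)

Total energy E = KE + m₀c² = 2.830 × 10⁴ + 3727 = 32027 MeV.
(pc)² = E² − (m₀c²)² = (32027)² − (3727)² = 1.012 × 10⁹ MeV², so pc = 3.181 × 10⁴ MeV.
λ = hc/(pc) = 1240 MeV·fm / 3.181 × 10⁴ MeV = 0.0390 fm.

λ = 0.0390 fm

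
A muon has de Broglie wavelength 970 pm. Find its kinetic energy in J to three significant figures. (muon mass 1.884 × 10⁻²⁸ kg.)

KE = 1.24 × 10⁻²¹ J

p = h/λ = 6.626 × 10⁻³⁴ / 9.700 × 10⁻¹⁰ = 6.831 × 10⁻²⁵ kg·m/s.
KE = p²/(2m) = (6.831 × 10⁻²⁵)² / (2 × 1.884 × 10⁻²⁸) = 1.238 × 10⁻²¹ J = 1.24 × 10⁻²¹ J.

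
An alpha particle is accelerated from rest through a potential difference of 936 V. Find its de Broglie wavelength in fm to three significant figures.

KE = 2eV = 2 × 1.602 × 10⁻¹⁹ × 936.0 = 2.999 × 10⁻¹⁶ J.
p = √(2mKE) = √(2 × 6.645 × 10⁻²⁷ × 2.999 × 10⁻¹⁶) = 1.996 × 10⁻²¹ kg·m/s.
λ = h/p = 6.626 × 10⁻³⁴ / 1.996 × 10⁻²¹ = 3.32 × 10⁻¹³ m = 332 fm.

λ = 332 fm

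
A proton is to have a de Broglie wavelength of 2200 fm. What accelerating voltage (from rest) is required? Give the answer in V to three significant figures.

V = 169 V

p = h/λ = 6.626 × 10⁻³⁴ / 2.200 × 10⁻¹² = 3.012 × 10⁻²² kg·m/s.
KE = p²/(2m) = 2.711 × 10⁻¹⁷ J.
V = KE/e = 2.711 × 10⁻¹⁷ / (1.602 × 10⁻¹⁹) = 169 V.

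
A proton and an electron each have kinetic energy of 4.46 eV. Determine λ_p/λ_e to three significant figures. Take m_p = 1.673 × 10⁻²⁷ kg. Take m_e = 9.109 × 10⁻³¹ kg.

λ_p/λ_e = 0.0233

At fixed KE, p = √(2mKE) so λ = h/p ∝ 1/√m.
λ_p/λ_e = √(m_e/m_p) = √(9.109 × 10⁻³¹/1.673 × 10⁻²⁷) = √(5.445 × 10⁻⁴) = 0.0233.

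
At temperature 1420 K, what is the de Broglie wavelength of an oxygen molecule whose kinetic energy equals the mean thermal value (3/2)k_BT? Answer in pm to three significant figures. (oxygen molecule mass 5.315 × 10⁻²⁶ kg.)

KE = (3/2)k_BT = 1.5 × 1.381 × 10⁻²³ × 1420 = 2.942 × 10⁻²⁰ J.
p = √(2mKE) = √(2 × 5.315 × 10⁻²⁶ × 2.942 × 10⁻²⁰) = 5.592 × 10⁻²³ kg·m/s.
λ = h/p = 1.18 × 10⁻¹¹ m = 11.8 pm.

λ = 11.8 pm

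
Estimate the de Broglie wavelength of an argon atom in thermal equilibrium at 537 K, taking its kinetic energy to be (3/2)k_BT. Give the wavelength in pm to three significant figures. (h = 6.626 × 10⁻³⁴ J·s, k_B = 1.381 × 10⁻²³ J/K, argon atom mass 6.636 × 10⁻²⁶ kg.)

λ = 17.2 pm

KE = (3/2)k_BT = 1.5 × 1.381 × 10⁻²³ × 537 = 1.112 × 10⁻²⁰ J.
p = √(2mKE) = √(2 × 6.636 × 10⁻²⁶ × 1.112 × 10⁻²⁰) = 3.842 × 10⁻²³ kg·m/s.
λ = h/p = 1.72 × 10⁻¹¹ m = 17.2 pm.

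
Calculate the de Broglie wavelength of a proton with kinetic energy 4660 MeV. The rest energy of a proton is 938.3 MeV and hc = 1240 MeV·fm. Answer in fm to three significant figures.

λ = 0.225 fm

Total energy E = KE + m₀c² = 4660 + 938.3 = 5598.3 MeV.
(pc)² = E² − (m₀c²)² = (5598.3)² − (938.3)² = 3.046 × 10⁷ MeV², so pc = 5519 MeV.
λ = hc/(pc) = 1240 MeV·fm / 5519 MeV = 0.225 fm.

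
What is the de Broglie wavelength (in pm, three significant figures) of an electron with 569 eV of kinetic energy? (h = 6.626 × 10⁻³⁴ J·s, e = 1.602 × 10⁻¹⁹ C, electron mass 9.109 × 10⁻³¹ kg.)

λ = 51.4 pm

KE = 569 eV = 9.115 × 10⁻¹⁷ J.
p = √(2mKE) = √(2 × 9.109 × 10⁻³¹ × 9.115 × 10⁻¹⁷) = 1.289 × 10⁻²³ kg·m/s.
λ = h/p = 6.626 × 10⁻³⁴ / 1.289 × 10⁻²³ = 5.14 × 10⁻¹¹ m = 51.4 pm.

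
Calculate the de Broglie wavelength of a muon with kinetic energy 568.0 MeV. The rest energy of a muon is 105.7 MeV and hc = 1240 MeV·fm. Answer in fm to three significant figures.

λ = 1.86 fm

Total energy E = KE + m₀c² = 568.0 + 105.7 = 673.7 MeV.
(pc)² = E² − (m₀c²)² = (673.7)² − (105.7)² = 4.427 × 10⁵ MeV², so pc = 665.4 MeV.
λ = hc/(pc) = 1240 MeV·fm / 665.4 MeV = 1.86 fm.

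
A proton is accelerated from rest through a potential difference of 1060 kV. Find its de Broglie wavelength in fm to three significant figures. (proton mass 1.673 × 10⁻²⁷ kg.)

KE = eV = 1.602 × 10⁻¹⁹ × 1.060 × 10⁶ = 1.698 × 10⁻¹³ J.
p = √(2mKE) = √(2 × 1.673 × 10⁻²⁷ × 1.698 × 10⁻¹³) = 2.384 × 10⁻²⁰ kg·m/s.
λ = h/p = 6.626 × 10⁻³⁴ / 2.384 × 10⁻²⁰ = 2.78 × 10⁻¹⁴ m = 27.8 fm.

λ = 27.8 fm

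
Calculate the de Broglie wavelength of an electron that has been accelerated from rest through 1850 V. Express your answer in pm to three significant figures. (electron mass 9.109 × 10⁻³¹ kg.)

KE = eV = 1.602 × 10⁻¹⁹ × 1850 = 2.964 × 10⁻¹⁶ J.
p = √(2mKE) = √(2 × 9.109 × 10⁻³¹ × 2.964 × 10⁻¹⁶) = 2.324 × 10⁻²³ kg·m/s.
λ = h/p = 6.626 × 10⁻³⁴ / 2.324 × 10⁻²³ = 2.85 × 10⁻¹¹ m = 28.5 pm.

λ = 28.5 pm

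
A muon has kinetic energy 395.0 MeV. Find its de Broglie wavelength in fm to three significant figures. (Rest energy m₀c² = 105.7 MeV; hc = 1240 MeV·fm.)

Total energy E = KE + m₀c² = 395.0 + 105.7 = 500.7 MeV.
(pc)² = E² − (m₀c²)² = (500.7)² − (105.7)² = 2.395 × 10⁵ MeV², so pc = 489.4 MeV.
λ = hc/(pc) = 1240 MeV·fm / 489.4 MeV = 2.53 fm.

λ = 2.53 fm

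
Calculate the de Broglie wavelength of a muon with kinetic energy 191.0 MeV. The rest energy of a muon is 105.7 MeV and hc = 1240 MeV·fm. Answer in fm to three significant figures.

λ = 4.47 fm

Total energy E = KE + m₀c² = 191.0 + 105.7 = 296.7 MeV.
(pc)² = E² − (m₀c²)² = (296.7)² − (105.7)² = 7.686 × 10⁴ MeV², so pc = 277.2 MeV.
λ = hc/(pc) = 1240 MeV·fm / 277.2 MeV = 4.47 fm.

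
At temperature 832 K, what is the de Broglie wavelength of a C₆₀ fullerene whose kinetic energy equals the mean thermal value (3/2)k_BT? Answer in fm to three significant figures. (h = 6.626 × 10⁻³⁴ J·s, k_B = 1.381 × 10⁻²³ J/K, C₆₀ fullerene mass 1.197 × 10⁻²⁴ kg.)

λ = 3260 fm

KE = (3/2)k_BT = 1.5 × 1.381 × 10⁻²³ × 832 = 1.723 × 10⁻²⁰ J.
p = √(2mKE) = √(2 × 1.197 × 10⁻²⁴ × 1.723 × 10⁻²⁰) = 2.031 × 10⁻²² kg·m/s.
λ = h/p = 3.26 × 10⁻¹² m = 3260 fm.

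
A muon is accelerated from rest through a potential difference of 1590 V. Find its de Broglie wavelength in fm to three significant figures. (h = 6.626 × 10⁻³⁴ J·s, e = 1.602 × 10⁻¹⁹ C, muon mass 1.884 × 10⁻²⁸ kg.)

λ = 2140 fm

KE = eV = 1.602 × 10⁻¹⁹ × 1590 = 2.547 × 10⁻¹⁶ J.
p = √(2mKE) = √(2 × 1.884 × 10⁻²⁸ × 2.547 × 10⁻¹⁶) = 3.098 × 10⁻²² kg·m/s.
λ = h/p = 6.626 × 10⁻³⁴ / 3.098 × 10⁻²² = 2.14 × 10⁻¹² m = 2140 fm.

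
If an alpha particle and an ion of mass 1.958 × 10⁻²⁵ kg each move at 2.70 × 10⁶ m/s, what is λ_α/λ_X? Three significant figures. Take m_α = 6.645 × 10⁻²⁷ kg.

λ_α/λ_X = 29.5

At fixed v, p = mv so λ = h/(mv) ∝ 1/m.
λ_α/λ_X = m_X/m_α = 1.958 × 10⁻²⁵/6.645 × 10⁻²⁷ = 29.5.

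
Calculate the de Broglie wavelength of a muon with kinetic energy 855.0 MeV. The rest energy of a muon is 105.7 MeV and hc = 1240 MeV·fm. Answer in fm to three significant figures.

λ = 1.30 fm

Total energy E = KE + m₀c² = 855.0 + 105.7 = 960.7 MeV.
(pc)² = E² − (m₀c²)² = (960.7)² − (105.7)² = 9.118 × 10⁵ MeV², so pc = 954.9 MeV.
λ = hc/(pc) = 1240 MeV·fm / 954.9 MeV = 1.30 fm.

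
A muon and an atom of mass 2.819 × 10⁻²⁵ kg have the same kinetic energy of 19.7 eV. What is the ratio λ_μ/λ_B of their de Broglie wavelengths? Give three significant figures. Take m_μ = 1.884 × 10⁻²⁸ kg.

At fixed KE, p = √(2mKE) so λ = h/p ∝ 1/√m.
λ_μ/λ_B = √(m_B/m_μ) = √(2.819 × 10⁻²⁵/1.884 × 10⁻²⁸) = √(1496) = 38.7.

λ_μ/λ_B = 38.7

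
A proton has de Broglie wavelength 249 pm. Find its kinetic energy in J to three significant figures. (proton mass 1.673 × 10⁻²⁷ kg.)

p = h/λ = 6.626 × 10⁻³⁴ / 2.490 × 10⁻¹⁰ = 2.661 × 10⁻²⁴ kg·m/s.
KE = p²/(2m) = (2.661 × 10⁻²⁴)² / (2 × 1.673 × 10⁻²⁷) = 2.116 × 10⁻²¹ J = 2.12 × 10⁻²¹ J.

KE = 2.12 × 10⁻²¹ J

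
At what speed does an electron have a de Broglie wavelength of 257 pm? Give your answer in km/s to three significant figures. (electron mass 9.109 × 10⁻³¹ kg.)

p = h/λ = 6.626 × 10⁻³⁴ / 2.570 × 10⁻¹⁰ = 2.578 × 10⁻²⁴ kg·m/s.
v = p/m = 2.578 × 10⁻²⁴ / 9.109 × 10⁻³¹ = 2.83 × 10⁶ m/s = 2830 km/s.

v = 2830 km/s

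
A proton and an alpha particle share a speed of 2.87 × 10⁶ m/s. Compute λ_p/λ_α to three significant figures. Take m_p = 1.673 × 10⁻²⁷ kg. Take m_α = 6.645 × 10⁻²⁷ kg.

λ_p/λ_α = 3.97

At fixed v, p = mv so λ = h/(mv) ∝ 1/m.
λ_p/λ_α = m_α/m_p = 6.645 × 10⁻²⁷/1.673 × 10⁻²⁷ = 3.97.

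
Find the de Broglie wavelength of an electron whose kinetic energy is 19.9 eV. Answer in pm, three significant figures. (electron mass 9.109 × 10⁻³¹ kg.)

KE = 19.9 eV = 3.188 × 10⁻¹⁸ J.
p = √(2mKE) = √(2 × 9.109 × 10⁻³¹ × 3.188 × 10⁻¹⁸) = 2.410 × 10⁻²⁴ kg·m/s.
λ = h/p = 6.626 × 10⁻³⁴ / 2.410 × 10⁻²⁴ = 2.75 × 10⁻¹⁰ m = 275 pm.

λ = 275 pm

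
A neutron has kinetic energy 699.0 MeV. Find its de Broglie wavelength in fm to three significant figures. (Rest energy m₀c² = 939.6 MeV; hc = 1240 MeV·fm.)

λ = 0.924 fm

Total energy E = KE + m₀c² = 699.0 + 939.6 = 1638.6 MeV.
(pc)² = E² − (m₀c²)² = (1638.6)² − (939.6)² = 1.802 × 10⁶ MeV², so pc = 1342 MeV.
λ = hc/(pc) = 1240 MeV·fm / 1342 MeV = 0.924 fm.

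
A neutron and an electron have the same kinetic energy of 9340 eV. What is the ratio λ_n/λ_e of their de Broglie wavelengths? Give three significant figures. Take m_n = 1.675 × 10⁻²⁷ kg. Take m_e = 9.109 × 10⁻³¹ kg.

At fixed KE, p = √(2mKE) so λ = h/p ∝ 1/√m.
λ_n/λ_e = √(m_e/m_n) = √(9.109 × 10⁻³¹/1.675 × 10⁻²⁷) = √(5.438 × 10⁻⁴) = 0.0233.

λ_n/λ_e = 0.0233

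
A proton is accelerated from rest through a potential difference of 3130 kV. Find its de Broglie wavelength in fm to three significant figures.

KE = eV = 1.602 × 10⁻¹⁹ × 3.130 × 10⁶ = 5.014 × 10⁻¹³ J.
p = √(2mKE) = √(2 × 1.673 × 10⁻²⁷ × 5.014 × 10⁻¹³) = 4.096 × 10⁻²⁰ kg·m/s.
λ = h/p = 6.626 × 10⁻³⁴ / 4.096 × 10⁻²⁰ = 1.62 × 10⁻¹⁴ m = 16.2 fm.

λ = 16.2 fm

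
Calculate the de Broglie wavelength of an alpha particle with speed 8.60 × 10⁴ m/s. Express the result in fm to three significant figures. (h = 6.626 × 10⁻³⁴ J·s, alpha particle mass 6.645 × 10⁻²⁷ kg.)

p = mv = 6.645 × 10⁻²⁷ × 8.60 × 10⁴ = 5.715 × 10⁻²² kg·m/s.
λ = h/p = 6.626 × 10⁻³⁴ / 5.715 × 10⁻²² = 1.16 × 10⁻¹² m = 1160 fm.

λ = 1160 fm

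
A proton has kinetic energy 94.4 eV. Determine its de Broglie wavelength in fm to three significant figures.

KE = 94.4 eV = 1.512 × 10⁻¹⁷ J.
p = √(2mKE) = √(2 × 1.673 × 10⁻²⁷ × 1.512 × 10⁻¹⁷) = 2.249 × 10⁻²² kg·m/s.
λ = h/p = 6.626 × 10⁻³⁴ / 2.249 × 10⁻²² = 2.95 × 10⁻¹² m = 2950 fm.

λ = 2950 fm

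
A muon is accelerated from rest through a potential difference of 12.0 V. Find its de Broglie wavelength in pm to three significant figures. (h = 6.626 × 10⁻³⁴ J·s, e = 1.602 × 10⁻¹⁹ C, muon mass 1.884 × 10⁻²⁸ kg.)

KE = eV = 1.602 × 10⁻¹⁹ × 12.00 = 1.922 × 10⁻¹⁸ J.
p = √(2mKE) = √(2 × 1.884 × 10⁻²⁸ × 1.922 × 10⁻¹⁸) = 2.691 × 10⁻²³ kg·m/s.
λ = h/p = 6.626 × 10⁻³⁴ / 2.691 × 10⁻²³ = 2.46 × 10⁻¹¹ m = 24.6 pm.

λ = 24.6 pm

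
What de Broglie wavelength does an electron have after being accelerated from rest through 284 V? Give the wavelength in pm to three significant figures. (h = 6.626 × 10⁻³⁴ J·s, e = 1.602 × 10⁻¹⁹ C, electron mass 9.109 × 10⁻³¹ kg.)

λ = 72.8 pm

KE = eV = 1.602 × 10⁻¹⁹ × 284.0 = 4.550 × 10⁻¹⁷ J.
p = √(2mKE) = √(2 × 9.109 × 10⁻³¹ × 4.550 × 10⁻¹⁷) = 9.104 × 10⁻²⁴ kg·m/s.
λ = h/p = 6.626 × 10⁻³⁴ / 9.104 × 10⁻²⁴ = 7.28 × 10⁻¹¹ m = 72.8 pm.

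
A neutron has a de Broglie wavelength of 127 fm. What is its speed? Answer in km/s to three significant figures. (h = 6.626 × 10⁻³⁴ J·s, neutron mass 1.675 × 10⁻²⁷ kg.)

p = h/λ = 6.626 × 10⁻³⁴ / 1.270 × 10⁻¹³ = 5.217 × 10⁻²¹ kg·m/s.
v = p/m = 5.217 × 10⁻²¹ / 1.675 × 10⁻²⁷ = 3.11 × 10⁶ m/s = 3110 km/s.

v = 3110 km/s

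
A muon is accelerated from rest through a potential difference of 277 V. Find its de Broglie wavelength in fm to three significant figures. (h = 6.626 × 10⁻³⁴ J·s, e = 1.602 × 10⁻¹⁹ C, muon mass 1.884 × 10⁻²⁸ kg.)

λ = 5120 fm

KE = eV = 1.602 × 10⁻¹⁹ × 277.0 = 4.438 × 10⁻¹⁷ J.
p = √(2mKE) = √(2 × 1.884 × 10⁻²⁸ × 4.438 × 10⁻¹⁷) = 1.293 × 10⁻²² kg·m/s.
λ = h/p = 6.626 × 10⁻³⁴ / 1.293 × 10⁻²² = 5.12 × 10⁻¹² m = 5120 fm.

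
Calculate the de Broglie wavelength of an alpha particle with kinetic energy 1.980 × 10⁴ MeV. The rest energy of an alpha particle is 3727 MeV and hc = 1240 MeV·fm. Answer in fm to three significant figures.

λ = 0.0534 fm

Total energy E = KE + m₀c² = 1.980 × 10⁴ + 3727 = 23527 MeV.
(pc)² = E² − (m₀c²)² = (23527)² − (3727)² = 5.396 × 10⁸ MeV², so pc = 2.323 × 10⁴ MeV.
λ = hc/(pc) = 1240 MeV·fm / 2.323 × 10⁴ MeV = 0.0534 fm.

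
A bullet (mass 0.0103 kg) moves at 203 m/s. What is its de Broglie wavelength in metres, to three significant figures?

p = mv = 0.0103 × 203 = 2.091 kg·m/s.
λ = h/p = 6.626 × 10⁻³⁴ / 2.091 = 3.17 × 10⁻³⁴ m.

λ = 3.17 × 10⁻³⁴ m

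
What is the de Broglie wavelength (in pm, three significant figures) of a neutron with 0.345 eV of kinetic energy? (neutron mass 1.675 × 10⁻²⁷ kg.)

KE = 0.345 eV = 5.527 × 10⁻²⁰ J.
p = √(2mKE) = √(2 × 1.675 × 10⁻²⁷ × 5.527 × 10⁻²⁰) = 1.361 × 10⁻²³ kg·m/s.
λ = h/p = 6.626 × 10⁻³⁴ / 1.361 × 10⁻²³ = 4.87 × 10⁻¹¹ m = 48.7 pm.

λ = 48.7 pm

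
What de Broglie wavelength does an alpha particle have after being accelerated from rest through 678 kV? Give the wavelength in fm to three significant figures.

KE = 2eV = 2 × 1.602 × 10⁻¹⁹ × 6.780 × 10⁵ = 2.172 × 10⁻¹³ J.
p = √(2mKE) = √(2 × 6.645 × 10⁻²⁷ × 2.172 × 10⁻¹³) = 5.373 × 10⁻²⁰ kg·m/s.
λ = h/p = 6.626 × 10⁻³⁴ / 5.373 × 10⁻²⁰ = 1.23 × 10⁻¹⁴ m = 12.3 fm.

λ = 12.3 fm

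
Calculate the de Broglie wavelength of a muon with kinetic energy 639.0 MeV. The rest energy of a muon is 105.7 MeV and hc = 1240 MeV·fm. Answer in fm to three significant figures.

Total energy E = KE + m₀c² = 639.0 + 105.7 = 744.7 MeV.
(pc)² = E² − (m₀c²)² = (744.7)² − (105.7)² = 5.434 × 10⁵ MeV², so pc = 737.2 MeV.
λ = hc/(pc) = 1240 MeV·fm / 737.2 MeV = 1.68 fm.

λ = 1.68 fm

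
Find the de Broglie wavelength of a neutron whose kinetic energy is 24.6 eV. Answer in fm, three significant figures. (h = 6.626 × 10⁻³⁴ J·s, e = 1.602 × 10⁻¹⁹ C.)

KE = 24.6 eV = 3.941 × 10⁻¹⁸ J.
p = √(2mKE) = √(2 × 1.675 × 10⁻²⁷ × 3.941 × 10⁻¹⁸) = 1.149 × 10⁻²² kg·m/s.
λ = h/p = 6.626 × 10⁻³⁴ / 1.149 × 10⁻²² = 5.77 × 10⁻¹² m = 5770 fm.

λ = 5770 fm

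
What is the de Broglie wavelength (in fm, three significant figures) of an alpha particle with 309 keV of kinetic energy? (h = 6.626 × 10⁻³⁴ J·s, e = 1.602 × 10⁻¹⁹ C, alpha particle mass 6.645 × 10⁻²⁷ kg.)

λ = 25.8 fm

KE = 309 keV = 4.950 × 10⁻¹⁴ J.
p = √(2mKE) = √(2 × 6.645 × 10⁻²⁷ × 4.950 × 10⁻¹⁴) = 2.565 × 10⁻²⁰ kg·m/s.
λ = h/p = 6.626 × 10⁻³⁴ / 2.565 × 10⁻²⁰ = 2.58 × 10⁻¹⁴ m = 25.8 fm.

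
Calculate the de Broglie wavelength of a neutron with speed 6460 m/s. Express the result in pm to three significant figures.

λ = 61.2 pm

p = mv = 1.675 × 10⁻²⁷ × 6460 = 1.082 × 10⁻²³ kg·m/s.
λ = h/p = 6.626 × 10⁻³⁴ / 1.082 × 10⁻²³ = 6.12 × 10⁻¹¹ m = 61.2 pm.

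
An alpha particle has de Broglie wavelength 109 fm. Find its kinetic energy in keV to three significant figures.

p = h/λ = 6.626 × 10⁻³⁴ / 1.090 × 10⁻¹³ = 6.079 × 10⁻²¹ kg·m/s.
KE = p²/(2m) = (6.079 × 10⁻²¹)² / (2 × 6.645 × 10⁻²⁷) = 2.781 × 10⁻¹⁵ J = 17.4 keV.

KE = 17.4 keV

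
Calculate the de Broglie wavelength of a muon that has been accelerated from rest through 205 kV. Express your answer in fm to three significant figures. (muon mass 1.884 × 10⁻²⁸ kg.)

KE = eV = 1.602 × 10⁻¹⁹ × 2.050 × 10⁵ = 3.284 × 10⁻¹⁴ J.
p = √(2mKE) = √(2 × 1.884 × 10⁻²⁸ × 3.284 × 10⁻¹⁴) = 3.518 × 10⁻²¹ kg·m/s.
λ = h/p = 6.626 × 10⁻³⁴ / 3.518 × 10⁻²¹ = 1.88 × 10⁻¹³ m = 188 fm.

λ = 188 fm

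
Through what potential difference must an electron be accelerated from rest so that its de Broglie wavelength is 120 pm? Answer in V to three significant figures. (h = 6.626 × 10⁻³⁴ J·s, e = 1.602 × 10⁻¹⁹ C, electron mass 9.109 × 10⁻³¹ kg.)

V = 104 V

p = h/λ = 6.626 × 10⁻³⁴ / 1.200 × 10⁻¹⁰ = 5.522 × 10⁻²⁴ kg·m/s.
KE = p²/(2m) = 1.674 × 10⁻¹⁷ J.
V = KE/e = 1.674 × 10⁻¹⁷ / (1.602 × 10⁻¹⁹) = 104 V.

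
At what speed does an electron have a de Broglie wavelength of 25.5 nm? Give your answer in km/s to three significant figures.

p = h/λ = 6.626 × 10⁻³⁴ / 2.550 × 10⁻⁸ = 2.598 × 10⁻²⁶ kg·m/s.
v = p/m = 2.598 × 10⁻²⁶ / 9.109 × 10⁻³¹ = 2.85 × 10⁴ m/s = 28.5 km/s.

v = 28.5 km/s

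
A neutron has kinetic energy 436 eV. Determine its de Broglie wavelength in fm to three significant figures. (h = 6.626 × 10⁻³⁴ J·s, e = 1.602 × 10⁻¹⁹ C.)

KE = 436 eV = 6.985 × 10⁻¹⁷ J.
p = √(2mKE) = √(2 × 1.675 × 10⁻²⁷ × 6.985 × 10⁻¹⁷) = 4.837 × 10⁻²² kg·m/s.
λ = h/p = 6.626 × 10⁻³⁴ / 4.837 × 10⁻²² = 1.37 × 10⁻¹² m = 1370 fm.

λ = 1370 fm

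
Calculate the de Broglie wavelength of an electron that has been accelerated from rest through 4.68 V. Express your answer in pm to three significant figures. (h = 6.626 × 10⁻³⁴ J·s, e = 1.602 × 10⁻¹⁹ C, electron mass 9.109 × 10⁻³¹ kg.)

KE = eV = 1.602 × 10⁻¹⁹ × 4.680 = 7.497 × 10⁻¹⁹ J.
p = √(2mKE) = √(2 × 9.109 × 10⁻³¹ × 7.497 × 10⁻¹⁹) = 1.169 × 10⁻²⁴ kg·m/s.
λ = h/p = 6.626 × 10⁻³⁴ / 1.169 × 10⁻²⁴ = 5.67 × 10⁻¹⁰ m = 567 pm.

λ = 567 pm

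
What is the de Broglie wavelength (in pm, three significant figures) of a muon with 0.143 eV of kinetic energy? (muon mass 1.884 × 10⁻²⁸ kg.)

λ = 226 pm

KE = 0.143 eV = 2.291 × 10⁻²⁰ J.
p = √(2mKE) = √(2 × 1.884 × 10⁻²⁸ × 2.291 × 10⁻²⁰) = 2.938 × 10⁻²⁴ kg·m/s.
λ = h/p = 6.626 × 10⁻³⁴ / 2.938 × 10⁻²⁴ = 2.26 × 10⁻¹⁰ m = 226 pm.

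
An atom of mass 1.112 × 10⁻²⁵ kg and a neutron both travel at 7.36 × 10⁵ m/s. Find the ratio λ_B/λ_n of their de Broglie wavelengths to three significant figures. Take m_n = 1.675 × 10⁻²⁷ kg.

λ_B/λ_n = 0.0151

At fixed v, p = mv so λ = h/(mv) ∝ 1/m.
λ_B/λ_n = m_n/m_B = 1.675 × 10⁻²⁷/1.112 × 10⁻²⁵ = 0.0151.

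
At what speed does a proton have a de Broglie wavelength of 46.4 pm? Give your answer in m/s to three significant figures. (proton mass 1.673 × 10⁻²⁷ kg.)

p = h/λ = 6.626 × 10⁻³⁴ / 4.640 × 10⁻¹¹ = 1.428 × 10⁻²³ kg·m/s.
v = p/m = 1.428 × 10⁻²³ / 1.673 × 10⁻²⁷ = 8.54 × 10³ m/s = 8540 m/s.

v = 8540 m/s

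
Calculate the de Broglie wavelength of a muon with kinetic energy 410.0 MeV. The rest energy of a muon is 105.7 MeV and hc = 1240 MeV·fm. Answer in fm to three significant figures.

Total energy E = KE + m₀c² = 410.0 + 105.7 = 515.7 MeV.
(pc)² = E² − (m₀c²)² = (515.7)² − (105.7)² = 2.548 × 10⁵ MeV², so pc = 504.8 MeV.
λ = hc/(pc) = 1240 MeV·fm / 504.8 MeV = 2.46 fm.

λ = 2.46 fm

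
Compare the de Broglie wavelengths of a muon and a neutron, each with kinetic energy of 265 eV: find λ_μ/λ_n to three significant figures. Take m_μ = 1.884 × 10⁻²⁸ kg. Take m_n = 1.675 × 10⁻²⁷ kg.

λ_μ/λ_n = 2.98

At fixed KE, p = √(2mKE) so λ = h/p ∝ 1/√m.
λ_μ/λ_n = √(m_n/m_μ) = √(1.675 × 10⁻²⁷/1.884 × 10⁻²⁸) = √(8.891) = 2.98.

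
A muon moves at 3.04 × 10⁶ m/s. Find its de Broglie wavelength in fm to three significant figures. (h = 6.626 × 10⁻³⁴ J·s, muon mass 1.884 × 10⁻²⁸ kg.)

p = mv = 1.884 × 10⁻²⁸ × 3.04 × 10⁶ = 5.727 × 10⁻²² kg·m/s.
λ = h/p = 6.626 × 10⁻³⁴ / 5.727 × 10⁻²² = 1.16 × 10⁻¹² m = 1160 fm.

λ = 1160 fm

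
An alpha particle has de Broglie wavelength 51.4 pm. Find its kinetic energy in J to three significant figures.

p = h/λ = 6.626 × 10⁻³⁴ / 5.140 × 10⁻¹¹ = 1.289 × 10⁻²³ kg·m/s.
KE = p²/(2m) = (1.289 × 10⁻²³)² / (2 × 6.645 × 10⁻²⁷) = 1.250 × 10⁻²⁰ J = 1.25 × 10⁻²⁰ J.

KE = 1.25 × 10⁻²⁰ J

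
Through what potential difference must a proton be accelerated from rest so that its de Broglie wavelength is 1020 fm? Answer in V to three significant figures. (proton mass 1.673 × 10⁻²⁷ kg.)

p = h/λ = 6.626 × 10⁻³⁴ / 1.020 × 10⁻¹² = 6.496 × 10⁻²² kg·m/s.
KE = p²/(2m) = 1.261 × 10⁻¹⁶ J.
V = KE/e = 1.261 × 10⁻¹⁶ / (1.602 × 10⁻¹⁹) = 787 V.

V = 787 V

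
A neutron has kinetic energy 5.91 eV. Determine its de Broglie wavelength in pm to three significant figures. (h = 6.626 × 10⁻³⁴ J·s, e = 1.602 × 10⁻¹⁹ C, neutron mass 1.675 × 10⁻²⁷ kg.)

KE = 5.91 eV = 9.468 × 10⁻¹⁹ J.
p = √(2mKE) = √(2 × 1.675 × 10⁻²⁷ × 9.468 × 10⁻¹⁹) = 5.632 × 10⁻²³ kg·m/s.
λ = h/p = 6.626 × 10⁻³⁴ / 5.632 × 10⁻²³ = 1.18 × 10⁻¹¹ m = 11.8 pm.

λ = 11.8 pm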